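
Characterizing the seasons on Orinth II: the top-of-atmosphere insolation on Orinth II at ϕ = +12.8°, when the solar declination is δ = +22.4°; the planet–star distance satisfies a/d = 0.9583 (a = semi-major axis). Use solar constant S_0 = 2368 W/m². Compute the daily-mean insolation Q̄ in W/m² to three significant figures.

cos h₀ = −tan(+12.8°) tan(+22.400°) = -0.0936, h₀ = 1.6646 rad.
Bracket: h₀ sin ϕ sin δ + cos ϕ cos δ sin h₀ = 1.6646×0.22155×0.38107 + 0.97515×0.92455×0.99561 = 0.140536 + 0.897617 = 1.038153.
Inverse-square distance factor (a/d)² = 0.9583² = 0.918339.
Q̄ = (S_0/π) × 0.918339 × [bracket] = (2368/π) × 0.918339 × 1.038153 = 718.6 W/m².

Q̄ ≈ 719 W/m²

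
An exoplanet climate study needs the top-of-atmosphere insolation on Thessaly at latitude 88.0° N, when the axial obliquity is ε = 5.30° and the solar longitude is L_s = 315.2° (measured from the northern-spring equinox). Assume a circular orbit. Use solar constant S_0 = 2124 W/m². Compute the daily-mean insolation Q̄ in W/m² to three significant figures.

Q̄ ≈ 0.00 W/m²

Solar declination: sin δ = sin ε · sin L_s = sin 5.30° × sin 315.2° = -0.06509, so δ = -3.732°.
cos h₀ = −tan(+88.0°) tan(-3.732°) = 1.8678 ≥ 1 ⇒ polar night, h₀ = 0 and Q̄ = 0.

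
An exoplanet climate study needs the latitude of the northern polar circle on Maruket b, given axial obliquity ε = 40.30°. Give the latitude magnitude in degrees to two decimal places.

49.70°

The polar circle is the lowest latitude that experiences at least one full rotation of continuous daylight at the northern-summer solstice; it lies at |φ| = 90° − ε = 90° − 40.30° = 49.70°.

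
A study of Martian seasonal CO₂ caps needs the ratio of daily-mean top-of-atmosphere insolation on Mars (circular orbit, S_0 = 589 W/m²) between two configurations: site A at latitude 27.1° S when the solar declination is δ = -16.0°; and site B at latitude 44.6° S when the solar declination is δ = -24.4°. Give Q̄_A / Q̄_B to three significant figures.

— Configuration A (ϕ=-27.1°):
cos h₀ = −tan(-27.1°) tan(-16.000°) = -0.1467, h₀ = 1.7181 rad.
Bracket: h₀ sin ϕ sin δ + cos ϕ cos δ sin h₀ = 1.7181×-0.45554×-0.27564 + 0.89021×0.96126×0.98918 = 0.215733 + 0.846464 = 1.062197.
Q̄ = (S_0/π) × [bracket] = (589/π) × 1.062197 = 199.15 W/m².
— Configuration B (ϕ=-44.6°):
cos h₀ = −tan(-44.6°) tan(-24.400°) = -0.4473, h₀ = 2.0346 rad.
Bracket: h₀ sin ϕ sin δ + cos ϕ cos δ sin h₀ = 2.0346×-0.70215×-0.41310 + 0.71203×0.91068×0.89437 = 0.590152 + 0.579938 = 1.170090.
Q̄ = (S_0/π) × [bracket] = (589/π) × 1.170090 = 219.37 W/m².
Ratio Q̄_A / Q̄_B = 199.15 / 219.37 = 0.9078.

Q̄_A / Q̄_B ≈ 0.908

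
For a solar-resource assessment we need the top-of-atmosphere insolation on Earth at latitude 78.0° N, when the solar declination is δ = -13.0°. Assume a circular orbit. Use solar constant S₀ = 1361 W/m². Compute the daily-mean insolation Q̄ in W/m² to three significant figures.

cos H₀ = −tan(+78.0°) tan(-13.000°) = 1.0861 ≥ 1 ⇒ polar night, H₀ = 0 and Q̄ = 0.

Q̄ ≈ 0.00 W/m²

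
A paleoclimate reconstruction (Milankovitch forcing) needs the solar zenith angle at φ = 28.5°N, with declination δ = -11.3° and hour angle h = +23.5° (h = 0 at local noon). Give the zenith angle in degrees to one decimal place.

cos θ_z = sin φ sin δ + cos φ cos δ cos h = -0.093497 + 0.790305 = 0.696808.
θ_z = arccos(0.696808) = 45.8°.

θ_z = 45.8°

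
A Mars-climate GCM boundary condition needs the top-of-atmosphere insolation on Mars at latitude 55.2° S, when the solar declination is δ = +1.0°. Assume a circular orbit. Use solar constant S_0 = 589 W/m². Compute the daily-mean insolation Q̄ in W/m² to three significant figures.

Q̄ ≈ 103 W/m²

cos h₀ = −tan(-55.2°) tan(+1.000°) = 0.0251, h₀ = 1.5457 rad.
Bracket: h₀ sin ϕ sin δ + cos ϕ cos δ sin h₀ = 1.5457×-0.82115×0.01745 + 0.57071×0.99985×0.99968 = -0.022148 + 0.570442 = 0.548294.
Q̄ = (S_0/π) × [bracket] = (589/π) × 0.548294 = 102.8 W/m².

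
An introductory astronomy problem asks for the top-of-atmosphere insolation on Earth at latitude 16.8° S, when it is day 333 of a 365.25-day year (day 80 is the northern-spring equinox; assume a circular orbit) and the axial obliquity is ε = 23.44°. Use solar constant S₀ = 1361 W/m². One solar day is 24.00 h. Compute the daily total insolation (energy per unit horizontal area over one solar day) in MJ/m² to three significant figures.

Solar longitude: λ_s = 360° × (333 − 80)/365.25 = 249.363°.
sin δ = sin 23.44° × sin 249.363° = -0.37226, so δ = -21.855°.
cos H₀ = −tan(-16.8°) tan(-21.855°) = -0.1211, H₀ = 1.6922 rad.
Bracket: H₀ sin φ sin δ + cos φ cos δ sin H₀ = 1.6922×-0.28903×-0.37226 + 0.95732×0.92813×0.99264 = 0.182071 + 0.881978 = 1.064049.
Q̄ = (S₀/π) × [bracket] = (1361/π) × 1.064049 = 460.97 W/m².
Daily total = Q̄ × 24.00 h × 3600 s/h = 460.97 × 24.00 × 3600 / 10⁶ = 39.83 MJ/m².

39.8 MJ/m²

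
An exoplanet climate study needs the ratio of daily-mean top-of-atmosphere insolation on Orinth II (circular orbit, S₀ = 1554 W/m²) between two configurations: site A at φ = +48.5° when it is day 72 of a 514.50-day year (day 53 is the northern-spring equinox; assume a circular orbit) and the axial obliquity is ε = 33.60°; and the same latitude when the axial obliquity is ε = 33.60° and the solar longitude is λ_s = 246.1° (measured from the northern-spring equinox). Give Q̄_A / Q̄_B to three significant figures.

— Configuration A (φ=+48.5°):
Solar longitude: λ_s = 360° × (72 − 53)/514.50 = 13.294°.
sin δ = sin 33.60° × sin 13.294° = 0.12726, so δ = +7.311°.
cos H₀ = −tan(+48.5°) tan(+7.311°) = -0.1450, H₀ = 1.7163 rad.
Bracket: H₀ sin φ sin δ + cos φ cos δ sin H₀ = 1.7163×0.74896×0.12726 + 0.66262×0.99187×0.98943 = 0.163585 + 0.650286 = 0.813871.
Q̄ = (S₀/π) × [bracket] = (1554/π) × 0.813871 = 402.58 W/m².
— Configuration B (φ=+48.5°):
Solar declination: sin δ = sin ε · sin λ_s = sin 33.60° × sin 246.1° = -0.50594, so δ = -30.394°.
cos H₀ = −tan(+48.5°) tan(-30.394°) = 0.6630, H₀ = 0.8460 rad.
Bracket: H₀ sin φ sin δ + cos φ cos δ sin H₀ = 0.8460×0.74896×-0.50594 + 0.66262×0.86257×0.74864 = -0.320574 + 0.427890 = 0.107316.
Q̄ = (S₀/π) × [bracket] = (1554/π) × 0.107316 = 53.084 W/m².
Ratio Q̄_A / Q̄_B = 402.58 / 53.084 = 7.584.

Q̄_A / Q̄_B ≈ 7.58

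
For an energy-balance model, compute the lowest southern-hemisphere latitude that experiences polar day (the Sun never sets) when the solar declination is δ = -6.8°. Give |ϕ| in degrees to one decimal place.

Polar day requires cos h₀ = −tan ϕ tan δ ≤ −1, i.e. tan ϕ tan δ ≥ 1.
The boundary is |tan ϕ| · |tan δ| = 1, so |ϕ| = 90° − |δ| = 90° − 6.8° = 83.2° in the southern hemisphere.

|ϕ| = 83.2°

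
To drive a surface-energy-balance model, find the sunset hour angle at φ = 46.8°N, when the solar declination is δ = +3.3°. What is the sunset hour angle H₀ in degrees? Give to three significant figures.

cos H₀ = −tan φ · tan δ = −tan(+46.8°) × tan(+3.300°) = -0.0614, so H₀ = 1.6322 rad = 93.52°.

H₀ = 93.5°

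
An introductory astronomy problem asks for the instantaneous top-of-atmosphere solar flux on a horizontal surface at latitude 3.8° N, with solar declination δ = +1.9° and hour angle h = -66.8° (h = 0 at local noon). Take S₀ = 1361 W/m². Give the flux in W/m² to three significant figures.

538 W/m²

cos θ_z = sin φ sin δ + cos φ cos δ cos h = 0.002197 + 0.392860 = 0.395057.
Flux = S₀ · cos θ_z = 1361 × 0.395057 = 537.7 W/m².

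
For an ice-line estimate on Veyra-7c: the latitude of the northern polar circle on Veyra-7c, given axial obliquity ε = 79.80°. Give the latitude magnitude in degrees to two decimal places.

10.20°

The polar circle is the lowest latitude that experiences at least one full rotation of continuous daylight at the northern-summer solstice; it lies at |φ| = 90° − ε = 90° − 79.80° = 10.20°.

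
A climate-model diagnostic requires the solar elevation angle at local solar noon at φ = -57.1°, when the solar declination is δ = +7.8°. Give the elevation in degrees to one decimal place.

25.1°

At local noon the hour angle is zero, so the zenith angle equals |φ − δ| = |-57.1° − (+7.800°)| = 64.900°.
Elevation = 90° − 64.900° = 25.1°.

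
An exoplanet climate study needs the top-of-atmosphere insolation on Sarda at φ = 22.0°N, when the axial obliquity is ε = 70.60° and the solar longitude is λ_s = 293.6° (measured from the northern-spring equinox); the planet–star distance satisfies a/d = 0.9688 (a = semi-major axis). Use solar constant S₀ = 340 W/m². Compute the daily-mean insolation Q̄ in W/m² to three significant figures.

Q̄ ≈ 7.67 W/m²

Solar declination: sin δ = sin ε · sin λ_s = sin 70.60° × sin 293.6° = -0.86433, so δ = -59.807°.
cos H₀ = −tan(+22.0°) tan(-59.807°) = 0.6944, H₀ = 0.8032 rad.
Bracket: H₀ sin φ sin δ + cos φ cos δ sin H₀ = 0.8032×0.37461×-0.86433 + 0.92718×0.50292×0.71961 = -0.260065 + 0.335552 = 0.075487.
Inverse-square distance factor (a/d)² = 0.9688² = 0.938573.
Q̄ = (S₀/π) × 0.938573 × [bracket] = (340/π) × 0.938573 × 0.075487 = 7.668 W/m².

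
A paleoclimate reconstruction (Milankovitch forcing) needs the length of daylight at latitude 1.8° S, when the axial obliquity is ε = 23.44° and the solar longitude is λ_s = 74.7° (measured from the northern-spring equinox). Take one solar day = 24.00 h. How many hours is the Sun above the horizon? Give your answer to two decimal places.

11.90 h

Solar declination: sin δ = sin ε · sin λ_s = sin 23.44° × sin 74.7° = 0.38369, so δ = +22.562°.
cos H₀ = −tan φ · tan δ = −tan(-1.8°) × tan(+22.562°) = 0.0131, so H₀ = 1.5577 rad = 89.25°.
Daylight = 2H₀/(2π) × 24.00 h = (1.5577/π) × 24.00 = 11.90 h.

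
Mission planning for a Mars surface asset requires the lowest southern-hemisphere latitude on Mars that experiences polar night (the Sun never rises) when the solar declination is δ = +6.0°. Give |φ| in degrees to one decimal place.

Polar night requires cos H₀ = −tan φ tan δ ≥ 1, i.e. tan φ tan δ ≤ −1.
The boundary is |tan φ| · |tan δ| = 1, so |φ| = 90° − |δ| = 90° − 6.0° = 84.0° in the southern hemisphere.

|φ| = 84.0°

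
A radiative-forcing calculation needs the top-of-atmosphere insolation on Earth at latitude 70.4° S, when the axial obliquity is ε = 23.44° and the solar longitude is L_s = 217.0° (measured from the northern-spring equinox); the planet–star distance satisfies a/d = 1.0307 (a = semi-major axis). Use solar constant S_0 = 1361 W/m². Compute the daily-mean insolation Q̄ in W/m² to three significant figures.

Q̄ ≈ 351 W/m²

Solar declination: sin δ = sin ε · sin L_s = sin 23.44° × sin 217.0° = -0.23940, so δ = -13.851°.
cos h₀ = −tan(-70.4°) tan(-13.851°) = -0.6924, h₀ = 2.3357 rad.
Bracket: h₀ sin ϕ sin δ + cos ϕ cos δ sin h₀ = 2.3357×-0.94206×-0.23940 + 0.33545×0.97092×0.72148 = 0.526768 + 0.234983 = 0.761751.
Inverse-square distance factor (a/d)² = 1.0307² = 1.062342.
Q̄ = (S_0/π) × 1.062342 × [bracket] = (1361/π) × 1.062342 × 0.761751 = 350.6 W/m².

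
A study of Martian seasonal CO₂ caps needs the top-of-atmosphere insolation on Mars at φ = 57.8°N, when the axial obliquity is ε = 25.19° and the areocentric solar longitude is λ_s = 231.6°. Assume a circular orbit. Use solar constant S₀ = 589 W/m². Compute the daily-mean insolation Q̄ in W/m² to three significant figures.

Q̄ ≈ 26.4 W/m²

sin δ = sin 25.19° × sin 231.6° = -0.33356, so δ = -19.485°.
cos H₀ = −tan(+57.8°) tan(-19.485°) = 0.5619, H₀ = 0.9742 rad.
Bracket: H₀ sin φ sin δ + cos φ cos δ sin H₀ = 0.9742×0.84619×-0.33356 + 0.53288×0.94273×0.82723 = -0.274973 + 0.415569 = 0.140596.
Q̄ = (S₀/π) × [bracket] = (589/π) × 0.140596 = 26.36 W/m².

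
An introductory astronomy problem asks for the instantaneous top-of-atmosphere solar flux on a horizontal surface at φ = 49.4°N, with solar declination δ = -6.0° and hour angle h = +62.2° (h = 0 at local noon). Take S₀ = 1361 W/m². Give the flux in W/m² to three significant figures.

303 W/m²

cos θ_z = sin φ sin δ + cos φ cos δ cos h = -0.079365 + 0.301850 = 0.222485.
Flux = S₀ · cos θ_z = 1361 × 0.222485 = 302.8 W/m².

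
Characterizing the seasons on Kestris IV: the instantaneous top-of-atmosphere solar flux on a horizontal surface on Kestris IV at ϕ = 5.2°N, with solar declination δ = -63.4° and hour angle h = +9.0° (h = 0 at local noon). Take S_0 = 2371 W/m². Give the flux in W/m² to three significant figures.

852 W/m²

cos θ_z = sin ϕ sin δ + cos ϕ cos δ cos h = -0.081040 + 0.440426 = 0.359386.
Flux = S_0 · cos θ_z = 2371 × 0.359386 = 852.1 W/m².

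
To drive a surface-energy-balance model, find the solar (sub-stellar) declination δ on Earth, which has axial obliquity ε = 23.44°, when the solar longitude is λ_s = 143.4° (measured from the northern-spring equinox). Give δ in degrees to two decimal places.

sin δ = sin ε · sin λ_s = sin 23.44° × sin 143.4° = 0.237171.
δ = arcsin(0.237171) = +13.72°.

δ = +13.72°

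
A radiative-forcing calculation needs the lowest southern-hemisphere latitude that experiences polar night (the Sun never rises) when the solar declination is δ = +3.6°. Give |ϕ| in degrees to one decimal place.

Polar night requires cos h₀ = −tan ϕ tan δ ≥ 1, i.e. tan ϕ tan δ ≤ −1.
The boundary is |tan ϕ| · |tan δ| = 1, so |ϕ| = 90° − |δ| = 90° − 3.6° = 86.4° in the southern hemisphere.

|ϕ| = 86.4°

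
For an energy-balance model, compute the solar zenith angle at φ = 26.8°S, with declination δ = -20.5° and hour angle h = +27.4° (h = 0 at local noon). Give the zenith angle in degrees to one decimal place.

cos θ_z = sin φ sin δ + cos φ cos δ cos h = 0.157901 + 0.742267 = 0.900168.
θ_z = arccos(0.900168) = 25.8°.

θ_z = 25.8°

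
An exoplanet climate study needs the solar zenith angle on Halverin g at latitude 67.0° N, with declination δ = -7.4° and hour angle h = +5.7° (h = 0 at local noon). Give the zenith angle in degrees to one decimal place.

cos θ_z = sin φ sin δ + cos φ cos δ cos h = -0.118557 + 0.385561 = 0.267004.
θ_z = arccos(0.267004) = 74.5°.

θ_z = 74.5°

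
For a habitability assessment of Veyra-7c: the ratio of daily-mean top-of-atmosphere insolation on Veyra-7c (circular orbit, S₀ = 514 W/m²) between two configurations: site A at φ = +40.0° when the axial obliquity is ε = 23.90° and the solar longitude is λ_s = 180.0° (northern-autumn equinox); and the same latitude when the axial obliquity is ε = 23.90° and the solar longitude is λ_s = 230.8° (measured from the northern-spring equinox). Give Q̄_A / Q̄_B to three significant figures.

— Configuration A (φ=+40.0°):
Solar declination: sin δ = sin ε · sin λ_s = sin 23.90° × sin 180.0° = 0.00000, so δ = +0.000°.
cos H₀ = −tan(+40.0°) tan(+0.000°) = -0.0000, H₀ = 1.5708 rad.
Bracket: H₀ sin φ sin δ + cos φ cos δ sin H₀ = 1.5708×0.64279×0.00000 + 0.76604×1.00000×1.00000 = 0.000000 + 0.766040 = 0.766040.
Q̄ = (S₀/π) × [bracket] = (514/π) × 0.766040 = 125.33 W/m².
— Configuration B (φ=+40.0°):
Solar declination: sin δ = sin ε · sin λ_s = sin 23.90° × sin 230.8° = -0.31396, so δ = -18.298°.
cos H₀ = −tan(+40.0°) tan(-18.298°) = 0.2775, H₀ = 1.2896 rad.
Bracket: H₀ sin φ sin δ + cos φ cos δ sin H₀ = 1.2896×0.64279×-0.31396 + 0.76604×0.94944×0.96073 = -0.260255 + 0.698748 = 0.438493.
Q̄ = (S₀/π) × [bracket] = (514/π) × 0.438493 = 71.742 W/m².
Ratio Q̄_A / Q̄_B = 125.33 / 71.742 = 1.747.

Q̄_A / Q̄_B ≈ 1.75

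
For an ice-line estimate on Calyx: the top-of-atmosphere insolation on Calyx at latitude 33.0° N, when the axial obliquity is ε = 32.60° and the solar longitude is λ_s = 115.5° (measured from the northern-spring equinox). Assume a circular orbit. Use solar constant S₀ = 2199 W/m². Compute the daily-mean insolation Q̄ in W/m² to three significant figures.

Q̄ ≈ 838 W/m²

Solar declination: sin δ = sin ε · sin λ_s = sin 32.60° × sin 115.5° = 0.48629, so δ = +29.097°.
cos H₀ = −tan(+33.0°) tan(+29.097°) = -0.3614, H₀ = 1.9406 rad.
Bracket: H₀ sin φ sin δ + cos φ cos δ sin H₀ = 1.9406×0.54464×0.48629 + 0.83867×0.87380×0.93241 = 0.513974 + 0.683298 = 1.197272.
Q̄ = (S₀/π) × [bracket] = (2199/π) × 1.197272 = 838.0 W/m².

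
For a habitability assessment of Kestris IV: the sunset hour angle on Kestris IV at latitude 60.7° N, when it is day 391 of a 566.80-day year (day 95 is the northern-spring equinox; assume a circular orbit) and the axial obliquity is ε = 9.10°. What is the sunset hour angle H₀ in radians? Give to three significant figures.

Solar longitude: λ_s = 360° × (391 − 95)/566.80 = 188.003°.
sin δ = sin 9.10° × sin 188.003° = -0.02202, so δ = -1.262°.
cos H₀ = −tan φ · tan δ = −tan(+60.7°) × tan(-1.262°) = 0.0392, so H₀ = 1.5315 rad = 87.75°.

H₀ = 1.53 rad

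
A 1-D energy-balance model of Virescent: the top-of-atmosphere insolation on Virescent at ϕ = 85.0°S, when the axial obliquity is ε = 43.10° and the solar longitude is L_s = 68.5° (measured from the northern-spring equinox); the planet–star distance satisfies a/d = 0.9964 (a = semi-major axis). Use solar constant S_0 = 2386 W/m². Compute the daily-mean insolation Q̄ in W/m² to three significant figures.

Q̄ ≈ 0.00 W/m²

Solar declination: sin δ = sin ε · sin L_s = sin 43.10° × sin 68.5° = 0.63573, so δ = +39.474°.
cos h₀ = −tan(-85.0°) tan(+39.474°) = 9.4135 ≥ 1 ⇒ polar night, h₀ = 0 and Q̄ = 0.
Inverse-square distance factor (a/d)² = 0.9964² = 0.992813.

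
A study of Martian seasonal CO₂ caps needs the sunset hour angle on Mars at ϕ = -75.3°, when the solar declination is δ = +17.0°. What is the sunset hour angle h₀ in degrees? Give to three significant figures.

cos h₀ = −tan ϕ · tan δ = 1.1654 ≥ 1, so the Sun never rises (polar night) and h₀ = 0.

h₀ = 0.00°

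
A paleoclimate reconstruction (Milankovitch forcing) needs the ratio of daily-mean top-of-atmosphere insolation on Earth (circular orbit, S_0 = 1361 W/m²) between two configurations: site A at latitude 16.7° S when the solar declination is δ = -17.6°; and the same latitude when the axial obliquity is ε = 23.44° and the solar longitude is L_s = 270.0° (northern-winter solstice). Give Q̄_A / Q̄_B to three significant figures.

— Configuration A (ϕ=-16.7°):
cos h₀ = −tan(-16.7°) tan(-17.600°) = -0.0952, h₀ = 1.6661 rad.
Bracket: h₀ sin ϕ sin δ + cos ϕ cos δ sin h₀ = 1.6661×-0.28736×-0.30237 + 0.95782×0.95319×0.99546 = 0.144766 + 0.908839 = 1.053605.
Q̄ = (S_0/π) × [bracket] = (1361/π) × 1.053605 = 456.44 W/m².
— Configuration B (ϕ=-16.7°):
Solar declination: sin δ = sin ε · sin L_s = sin 23.44° × sin 270.0° = -0.39779, so δ = -23.440°.
cos h₀ = −tan(-16.7°) tan(-23.440°) = -0.1301, h₀ = 1.7012 rad.
Bracket: h₀ sin ϕ sin δ + cos ϕ cos δ sin h₀ = 1.7012×-0.28736×-0.39779 + 0.95782×0.91748×0.99150 = 0.194462 + 0.871311 = 1.065773.
Q̄ = (S_0/π) × [bracket] = (1361/π) × 1.065773 = 461.71 W/m².
Ratio Q̄_A / Q̄_B = 456.44 / 461.71 = 0.9886.

Q̄_A / Q̄_B ≈ 0.989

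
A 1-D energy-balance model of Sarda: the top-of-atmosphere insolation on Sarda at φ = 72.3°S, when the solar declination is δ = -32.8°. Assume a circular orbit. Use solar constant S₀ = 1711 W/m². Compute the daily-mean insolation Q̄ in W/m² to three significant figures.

cos H₀ = −tan(-72.3°) tan(-32.800°) = -2.0193 ≤ −1 ⇒ polar day, H₀ = π.
Bracket: H₀ sin φ sin δ + cos φ cos δ sin H₀ = 3.1416×-0.95266×-0.54171 + 0.30403×0.84057×0.00000 = 1.621271 + 0.000000 = 1.621271.
Q̄ = (S₀/π) × [bracket] = (1711/π) × 1.621271 = 883.0 W/m².

Q̄ ≈ 883 W/m²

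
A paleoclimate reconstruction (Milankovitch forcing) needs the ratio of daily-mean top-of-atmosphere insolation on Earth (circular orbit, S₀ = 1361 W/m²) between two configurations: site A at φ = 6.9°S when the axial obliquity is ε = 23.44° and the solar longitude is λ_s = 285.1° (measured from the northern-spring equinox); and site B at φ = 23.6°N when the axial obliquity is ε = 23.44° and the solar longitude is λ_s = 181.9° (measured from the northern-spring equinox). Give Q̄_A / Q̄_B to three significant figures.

— Configuration A (φ=-6.9°):
Solar declination: sin δ = sin ε · sin λ_s = sin 23.44° × sin 285.1° = -0.38405, so δ = -22.585°.
cos H₀ = −tan(-6.9°) tan(-22.585°) = -0.0503, H₀ = 1.6212 rad.
Bracket: H₀ sin φ sin δ + cos φ cos δ sin H₀ = 1.6212×-0.12014×-0.38405 + 0.99276×0.92331×0.99873 = 0.074802 + 0.915461 = 0.990263.
Q̄ = (S₀/π) × [bracket] = (1361/π) × 0.990263 = 429.00 W/m².
— Configuration B (φ=+23.6°):
Solar declination: sin δ = sin ε · sin λ_s = sin 23.44° × sin 181.9° = -0.01319, so δ = -0.756°.
cos H₀ = −tan(+23.6°) tan(-0.756°) = 0.0058, H₀ = 1.5650 rad.
Bracket: H₀ sin φ sin δ + cos φ cos δ sin H₀ = 1.5650×0.40035×-0.01319 + 0.91636×0.99991×0.99998 = -0.008264 + 0.916259 = 0.907995.
Q̄ = (S₀/π) × [bracket] = (1361/π) × 0.907995 = 393.36 W/m².
Ratio Q̄_A / Q̄_B = 429.00 / 393.36 = 1.091.

Q̄_A / Q̄_B ≈ 1.09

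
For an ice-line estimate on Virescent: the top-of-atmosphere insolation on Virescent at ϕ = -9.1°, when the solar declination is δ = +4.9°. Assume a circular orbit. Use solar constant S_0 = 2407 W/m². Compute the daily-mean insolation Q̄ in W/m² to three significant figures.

cos h₀ = −tan(-9.1°) tan(+4.900°) = 0.0137, h₀ = 1.5571 rad.
Bracket: h₀ sin ϕ sin δ + cos ϕ cos δ sin h₀ = 1.5571×-0.15816×0.08542 + 0.98741×0.99635×0.99991 = -0.021036 + 0.983717 = 0.962681.
Q̄ = (S_0/π) × [bracket] = (2407/π) × 0.962681 = 737.6 W/m².

Q̄ ≈ 738 W/m²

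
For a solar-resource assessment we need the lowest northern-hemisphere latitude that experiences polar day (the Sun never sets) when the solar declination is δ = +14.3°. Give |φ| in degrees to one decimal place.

|φ| = 75.7°

Polar day requires cos H₀ = −tan φ tan δ ≤ −1, i.e. tan φ tan δ ≥ 1.
The boundary is |tan φ| · |tan δ| = 1, so |φ| = 90° − |δ| = 90° − 14.3° = 75.7° in the northern hemisphere.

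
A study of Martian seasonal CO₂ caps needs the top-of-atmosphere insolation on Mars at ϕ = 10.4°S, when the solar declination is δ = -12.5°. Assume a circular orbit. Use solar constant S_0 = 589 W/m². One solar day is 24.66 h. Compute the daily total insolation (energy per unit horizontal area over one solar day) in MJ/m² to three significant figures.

17.0 MJ/m²

cos h₀ = −tan(-10.4°) tan(-12.500°) = -0.0407, h₀ = 1.6115 rad.
Bracket: h₀ sin ϕ sin δ + cos ϕ cos δ sin h₀ = 1.6115×-0.18052×-0.21644 + 0.98357×0.97630×0.99917 = 0.062964 + 0.959462 = 1.022426.
Q̄ = (S_0/π) × [bracket] = (589/π) × 1.022426 = 191.69 W/m².
Daily total = Q̄ × 24.66 h × 3600 s/h = 191.69 × 24.66 × 3600 / 10⁶ = 17.02 MJ/m².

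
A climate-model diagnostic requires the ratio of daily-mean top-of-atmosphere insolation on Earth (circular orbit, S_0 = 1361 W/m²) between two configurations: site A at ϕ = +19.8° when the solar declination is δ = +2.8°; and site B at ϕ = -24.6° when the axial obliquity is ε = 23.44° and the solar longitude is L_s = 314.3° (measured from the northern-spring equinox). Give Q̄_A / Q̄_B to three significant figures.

— Configuration A (ϕ=+19.8°):
cos h₀ = −tan(+19.8°) tan(+2.800°) = -0.0176, h₀ = 1.5884 rad.
Bracket: h₀ sin ϕ sin δ + cos ϕ cos δ sin h₀ = 1.5884×0.33874×0.04885 + 0.94088×0.99881×0.99984 = 0.026284 + 0.939610 = 0.965894.
Q̄ = (S_0/π) × [bracket] = (1361/π) × 0.965894 = 418.44 W/m².
— Configuration B (ϕ=-24.6°):
Solar declination: sin δ = sin ε · sin L_s = sin 23.44° × sin 314.3° = -0.28469, so δ = -16.541°.
cos h₀ = −tan(-24.6°) tan(-16.541°) = -0.1360, h₀ = 1.7072 rad.
Bracket: h₀ sin ϕ sin δ + cos ϕ cos δ sin h₀ = 1.7072×-0.41628×-0.28469 + 0.90924×0.95862×0.99071 = 0.202322 + 0.863518 = 1.065840.
Q̄ = (S_0/π) × [bracket] = (1361/π) × 1.065840 = 461.74 W/m².
Ratio Q̄_A / Q̄_B = 418.44 / 461.74 = 0.9062.

Q̄_A / Q̄_B ≈ 0.906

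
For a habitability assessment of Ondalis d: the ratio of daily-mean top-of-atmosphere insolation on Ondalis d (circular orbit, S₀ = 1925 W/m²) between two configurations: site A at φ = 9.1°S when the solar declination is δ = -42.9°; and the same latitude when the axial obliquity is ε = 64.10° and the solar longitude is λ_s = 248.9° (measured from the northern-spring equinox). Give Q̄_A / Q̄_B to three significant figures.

— Configuration A (φ=-9.1°):
cos H₀ = −tan(-9.1°) tan(-42.900°) = -0.1488, H₀ = 1.7202 rad.
Bracket: H₀ sin φ sin δ + cos φ cos δ sin H₀ = 1.7202×-0.15816×-0.68072 + 0.98741×0.73254×0.98886 = 0.185201 + 0.715260 = 0.900461.
Q̄ = (S₀/π) × [bracket] = (1925/π) × 0.900461 = 551.75 W/m².
— Configuration B (φ=-9.1°):
Solar declination: sin δ = sin ε · sin λ_s = sin 64.10° × sin 248.9° = -0.83925, so δ = -57.061°.
cos H₀ = −tan(-9.1°) tan(-57.061°) = -0.2472, H₀ = 1.8206 rad.
Bracket: H₀ sin φ sin δ + cos φ cos δ sin H₀ = 1.8206×-0.15816×-0.83925 + 0.98741×0.54375×0.96896 = 0.241659 + 0.520239 = 0.761898.
Q̄ = (S₀/π) × [bracket] = (1925/π) × 0.761898 = 466.85 W/m².
Ratio Q̄_A / Q̄_B = 551.75 / 466.85 = 1.182.

Q̄_A / Q̄_B ≈ 1.18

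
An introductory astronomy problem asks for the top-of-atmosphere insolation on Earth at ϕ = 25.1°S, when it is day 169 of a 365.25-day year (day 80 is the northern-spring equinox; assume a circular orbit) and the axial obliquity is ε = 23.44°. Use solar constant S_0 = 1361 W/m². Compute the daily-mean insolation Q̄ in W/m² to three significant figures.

Q̄ ≈ 253 W/m²

Solar longitude: L_s = 360° × (169 − 80)/365.25 = 87.721°.
sin δ = sin 23.44° × sin 87.721° = 0.39747, so δ = +23.420°.
cos h₀ = −tan(-25.1°) tan(+23.420°) = 0.2029, h₀ = 1.3665 rad.
Bracket: h₀ sin ϕ sin δ + cos ϕ cos δ sin h₀ = 1.3665×-0.42420×0.39747 + 0.90557×0.91761×0.97920 = -0.230401 + 0.813676 = 0.583275.
Q̄ = (S_0/π) × [bracket] = (1361/π) × 0.583275 = 252.7 W/m².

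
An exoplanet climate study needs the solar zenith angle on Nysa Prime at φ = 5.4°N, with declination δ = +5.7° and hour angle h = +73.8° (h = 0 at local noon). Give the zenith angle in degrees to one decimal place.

θ_z = 73.4°

cos θ_z = sin φ sin δ + cos φ cos δ cos h = 0.009347 + 0.276380 = 0.285727.
θ_z = arccos(0.285727) = 73.4°.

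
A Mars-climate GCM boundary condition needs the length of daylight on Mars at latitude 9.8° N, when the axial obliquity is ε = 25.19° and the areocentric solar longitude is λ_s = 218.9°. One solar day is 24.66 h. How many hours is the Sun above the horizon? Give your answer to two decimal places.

sin δ = sin 25.19° × sin 218.9° = -0.26727, so δ = -15.502°.
cos H₀ = −tan φ · tan δ = −tan(+9.8°) × tan(-15.502°) = 0.0479, so H₀ = 1.5229 rad = 87.25°.
Daylight = 2H₀/(2π) × 24.66 h = (1.5229/π) × 24.66 = 11.95 h.

11.95 h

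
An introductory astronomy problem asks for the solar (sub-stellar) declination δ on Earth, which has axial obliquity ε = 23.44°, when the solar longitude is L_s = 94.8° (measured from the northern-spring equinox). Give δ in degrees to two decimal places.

sin δ = sin ε · sin L_s = sin 23.44° × sin 94.8° = 0.396393.
δ = arcsin(0.396393) = +23.35°.

δ = +23.35°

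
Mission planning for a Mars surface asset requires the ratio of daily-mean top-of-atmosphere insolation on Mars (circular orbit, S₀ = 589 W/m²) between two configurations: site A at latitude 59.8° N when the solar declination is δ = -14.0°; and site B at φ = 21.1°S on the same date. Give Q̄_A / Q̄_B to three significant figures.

Q̄_A / Q̄_B ≈ 0.196

— Configuration A (φ=+59.8°):
cos H₀ = −tan(+59.8°) tan(-14.000°) = 0.4284, H₀ = 1.1281 rad.
Bracket: H₀ sin φ sin δ + cos φ cos δ sin H₀ = 1.1281×0.86427×-0.24192 + 0.50302×0.97030×0.90359 = -0.235868 + 0.441024 = 0.205156.
Q̄ = (S₀/π) × [bracket] = (589/π) × 0.205156 = 38.464 W/m².
— Configuration B (φ=-21.1°):
cos H₀ = −tan(-21.1°) tan(-14.000°) = -0.0962, H₀ = 1.6672 rad.
Bracket: H₀ sin φ sin δ + cos φ cos δ sin H₀ = 1.6672×-0.36000×-0.24192 + 0.93295×0.97030×0.99536 = 0.145198 + 0.901041 = 1.046239.
Q̄ = (S₀/π) × [bracket] = (589/π) × 1.046239 = 196.15 W/m².
Ratio Q̄_A / Q̄_B = 38.464 / 196.15 = 0.1961.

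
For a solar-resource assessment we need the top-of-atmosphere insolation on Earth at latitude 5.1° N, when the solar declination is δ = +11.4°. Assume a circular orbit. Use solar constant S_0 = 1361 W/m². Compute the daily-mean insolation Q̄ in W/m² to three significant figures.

cos h₀ = −tan(+5.1°) tan(+11.400°) = -0.0180, h₀ = 1.5888 rad.
Bracket: h₀ sin ϕ sin δ + cos ϕ cos δ sin h₀ = 1.5888×0.08889×0.19766 + 0.99604×0.98027×0.99984 = 0.027915 + 0.976232 = 1.004147.
Q̄ = (S_0/π) × [bracket] = (1361/π) × 1.004147 = 435.0 W/m².

Q̄ ≈ 435 W/m²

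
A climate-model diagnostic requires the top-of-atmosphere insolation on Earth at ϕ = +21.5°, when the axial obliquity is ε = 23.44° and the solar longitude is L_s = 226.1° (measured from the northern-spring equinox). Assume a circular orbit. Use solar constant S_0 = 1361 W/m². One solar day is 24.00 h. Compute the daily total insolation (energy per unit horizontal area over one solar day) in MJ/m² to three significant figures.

Solar declination: sin δ = sin ε · sin L_s = sin 23.44° × sin 226.1° = -0.28663, so δ = -16.656°.
cos h₀ = −tan(+21.5°) tan(-16.656°) = 0.1179, h₀ = 1.4527 rad.
Bracket: h₀ sin ϕ sin δ + cos ϕ cos δ sin h₀ = 1.4527×0.36650×-0.28663 + 0.93042×0.95804×0.99303 = -0.152606 + 0.885167 = 0.732561.
Q̄ = (S_0/π) × [bracket] = (1361/π) × 0.732561 = 317.36 W/m².
Daily total = Q̄ × 24.00 h × 3600 s/h = 317.36 × 24.00 × 3600 / 10⁶ = 27.42 MJ/m².

27.4 MJ/m²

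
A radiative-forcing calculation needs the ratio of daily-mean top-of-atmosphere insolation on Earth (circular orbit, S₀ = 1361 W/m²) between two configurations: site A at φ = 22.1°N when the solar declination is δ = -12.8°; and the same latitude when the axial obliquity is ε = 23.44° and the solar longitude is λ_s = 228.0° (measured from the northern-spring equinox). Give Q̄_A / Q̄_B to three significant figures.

— Configuration A (φ=+22.1°):
cos H₀ = −tan(+22.1°) tan(-12.800°) = 0.0923, H₀ = 1.4784 rad.
Bracket: H₀ sin φ sin δ + cos φ cos δ sin H₀ = 1.4784×0.37622×-0.22155 + 0.92653×0.97515×0.99574 = -0.123227 + 0.899657 = 0.776430.
Q̄ = (S₀/π) × [bracket] = (1361/π) × 0.776430 = 336.36 W/m².
— Configuration B (φ=+22.1°):
Solar declination: sin δ = sin ε · sin λ_s = sin 23.44° × sin 228.0° = -0.29561, so δ = -17.194°.
cos H₀ = −tan(+22.1°) tan(-17.194°) = 0.1257, H₀ = 1.4448 rad.
Bracket: H₀ sin φ sin δ + cos φ cos δ sin H₀ = 1.4448×0.37622×-0.29561 + 0.92653×0.95531×0.99207 = -0.160683 + 0.878104 = 0.717421.
Q̄ = (S₀/π) × [bracket] = (1361/π) × 0.717421 = 310.80 W/m².
Ratio Q̄_A / Q̄_B = 336.36 / 310.80 = 1.082.

Q̄_A / Q̄_B ≈ 1.08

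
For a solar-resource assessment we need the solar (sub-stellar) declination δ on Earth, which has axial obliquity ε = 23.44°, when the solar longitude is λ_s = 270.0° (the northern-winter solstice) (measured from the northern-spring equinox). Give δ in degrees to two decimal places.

δ = -23.44°

sin δ = sin ε · sin λ_s = sin 23.44° × sin 270.0° = -0.397789.
δ = arcsin(-0.397789) = -23.44°.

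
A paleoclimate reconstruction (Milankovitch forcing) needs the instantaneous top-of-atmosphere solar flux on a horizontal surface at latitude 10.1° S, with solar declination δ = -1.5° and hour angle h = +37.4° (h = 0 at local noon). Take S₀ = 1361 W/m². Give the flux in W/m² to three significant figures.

1.07e+03 W/m²

cos θ_z = sin φ sin δ + cos φ cos δ cos h = 0.004591 + 0.781836 = 0.786427.
Flux = S₀ · cos θ_z = 1361 × 0.786427 = 1070 W/m².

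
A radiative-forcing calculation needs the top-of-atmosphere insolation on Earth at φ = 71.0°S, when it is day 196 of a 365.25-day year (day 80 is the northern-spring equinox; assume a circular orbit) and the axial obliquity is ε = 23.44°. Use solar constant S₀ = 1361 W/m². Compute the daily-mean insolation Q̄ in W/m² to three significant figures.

Q̄ ≈ 0.00 W/m²

Solar longitude: λ_s = 360° × (196 − 80)/365.25 = 114.333°.
sin δ = sin 23.44° × sin 114.333° = 0.36245, so δ = +21.251°.
cos H₀ = −tan(-71.0°) tan(+21.251°) = 1.1294 ≥ 1 ⇒ polar night, H₀ = 0 and Q̄ = 0.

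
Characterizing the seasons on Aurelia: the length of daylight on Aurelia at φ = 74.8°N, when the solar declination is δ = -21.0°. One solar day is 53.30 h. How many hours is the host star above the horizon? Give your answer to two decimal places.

0.00 h

cos H₀ = −tan φ · tan δ = 1.4129 ≥ 1, so the host star never rises (polar night) and H₀ = 0.
Daylight = 2H₀/(2π) × 53.30 h = (0.0000/π) × 53.30 = 0.00 h.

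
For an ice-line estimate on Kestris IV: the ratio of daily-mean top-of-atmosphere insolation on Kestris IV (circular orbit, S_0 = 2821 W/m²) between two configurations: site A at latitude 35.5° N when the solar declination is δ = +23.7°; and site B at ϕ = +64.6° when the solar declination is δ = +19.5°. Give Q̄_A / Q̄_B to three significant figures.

Q̄_A / Q̄_B ≈ 1.15

— Configuration A (ϕ=+35.5°):
cos h₀ = −tan(+35.5°) tan(+23.700°) = -0.3131, h₀ = 1.8893 rad.
Bracket: h₀ sin ϕ sin δ + cos ϕ cos δ sin h₀ = 1.8893×0.58070×0.40195 + 0.81412×0.91566×0.94972 = 0.440986 + 0.707976 = 1.148962.
Q̄ = (S_0/π) × [bracket] = (2821/π) × 1.148962 = 1031.7 W/m².
— Configuration B (ϕ=+64.6°):
cos h₀ = −tan(+64.6°) tan(+19.500°) = -0.7458, h₀ = 2.4125 rad.
Bracket: h₀ sin ϕ sin δ + cos ϕ cos δ sin h₀ = 2.4125×0.90334×0.33381 + 0.42894×0.94264×0.66620 = 0.727475 + 0.269369 = 0.996844.
Q̄ = (S_0/π) × [bracket] = (2821/π) × 0.996844 = 895.12 W/m².
Ratio Q̄_A / Q̄_B = 1031.7 / 895.12 = 1.153.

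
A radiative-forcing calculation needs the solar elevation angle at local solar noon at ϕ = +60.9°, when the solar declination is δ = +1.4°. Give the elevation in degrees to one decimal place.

At local noon the hour angle is zero, so the zenith angle equals |ϕ − δ| = |+60.9° − (+1.400°)| = 59.500°.
Elevation = 90° − 59.500° = 30.5°.

30.5°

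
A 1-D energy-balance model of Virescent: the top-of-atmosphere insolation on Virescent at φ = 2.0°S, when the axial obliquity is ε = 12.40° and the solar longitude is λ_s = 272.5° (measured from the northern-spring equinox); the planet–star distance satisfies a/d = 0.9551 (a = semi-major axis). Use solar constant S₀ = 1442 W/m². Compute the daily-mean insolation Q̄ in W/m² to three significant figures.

Solar declination: sin δ = sin ε · sin λ_s = sin 12.40° × sin 272.5° = -0.21453, so δ = -12.388°.
cos H₀ = −tan(-2.0°) tan(-12.388°) = -0.0077, H₀ = 1.5785 rad.
Bracket: H₀ sin φ sin δ + cos φ cos δ sin H₀ = 1.5785×-0.03490×-0.21453 + 0.99939×0.97672×0.99997 = 0.011818 + 0.976095 = 0.987913.
Inverse-square distance factor (a/d)² = 0.9551² = 0.912216.
Q̄ = (S₀/π) × 0.912216 × [bracket] = (1442/π) × 0.912216 × 0.987913 = 413.6 W/m².

Q̄ ≈ 414 W/m²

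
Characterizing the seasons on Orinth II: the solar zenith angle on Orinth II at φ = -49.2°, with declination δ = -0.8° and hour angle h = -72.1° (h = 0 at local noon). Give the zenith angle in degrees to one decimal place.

cos θ_z = sin φ sin δ + cos φ cos δ cos h = 0.010569 + 0.200814 = 0.211383.
θ_z = arccos(0.211383) = 77.8°.

θ_z = 77.8°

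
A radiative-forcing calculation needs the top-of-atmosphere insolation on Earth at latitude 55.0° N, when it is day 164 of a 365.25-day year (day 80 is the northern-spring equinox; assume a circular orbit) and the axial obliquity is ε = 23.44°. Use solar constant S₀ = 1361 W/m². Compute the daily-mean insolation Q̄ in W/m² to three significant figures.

Solar longitude: λ_s = 360° × (164 − 80)/365.25 = 82.793°.
sin δ = sin 23.44° × sin 82.793° = 0.39465, so δ = +23.244°.
cos H₀ = −tan(+55.0°) tan(+23.244°) = -0.6134, H₀ = 2.2312 rad.
Bracket: H₀ sin φ sin δ + cos φ cos δ sin H₀ = 2.2312×0.81915×0.39465 + 0.57358×0.91883×0.78977 = 0.721297 + 0.416227 = 1.137524.
Q̄ = (S₀/π) × [bracket] = (1361/π) × 1.137524 = 492.8 W/m².

Q̄ ≈ 493 W/m²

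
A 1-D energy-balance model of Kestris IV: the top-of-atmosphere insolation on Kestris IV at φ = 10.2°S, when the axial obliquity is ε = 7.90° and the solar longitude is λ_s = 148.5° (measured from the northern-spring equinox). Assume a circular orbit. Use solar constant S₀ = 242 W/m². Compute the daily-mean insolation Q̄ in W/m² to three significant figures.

Solar declination: sin δ = sin ε · sin λ_s = sin 7.90° × sin 148.5° = 0.07181, so δ = +4.118°.
cos H₀ = −tan(-10.2°) tan(+4.118°) = 0.0130, H₀ = 1.5578 rad.
Bracket: H₀ sin φ sin δ + cos φ cos δ sin H₀ = 1.5578×-0.17708×0.07181 + 0.98420×0.99742×0.99992 = -0.019809 + 0.981582 = 0.961773.
Q̄ = (S₀/π) × [bracket] = (242/π) × 0.961773 = 74.09 W/m².

Q̄ ≈ 74.1 W/m²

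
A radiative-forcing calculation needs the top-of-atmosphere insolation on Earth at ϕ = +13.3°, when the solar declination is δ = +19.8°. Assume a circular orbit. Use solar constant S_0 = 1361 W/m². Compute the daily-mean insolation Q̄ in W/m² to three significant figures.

Q̄ ≈ 451 W/m²

cos h₀ = −tan(+13.3°) tan(+19.800°) = -0.0851, h₀ = 1.6560 rad.
Bracket: h₀ sin ϕ sin δ + cos ϕ cos δ sin h₀ = 1.6560×0.23005×0.33874 + 0.97318×0.94088×0.99637 = 0.129047 + 0.912322 = 1.041369.
Q̄ = (S_0/π) × [bracket] = (1361/π) × 1.041369 = 451.1 W/m².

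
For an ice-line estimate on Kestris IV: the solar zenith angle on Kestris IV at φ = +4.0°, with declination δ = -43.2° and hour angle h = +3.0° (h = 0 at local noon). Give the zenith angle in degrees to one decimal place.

cos θ_z = sin φ sin δ + cos φ cos δ cos h = -0.047752 + 0.726196 = 0.678444.
θ_z = arccos(0.678444) = 47.3°.

θ_z = 47.3°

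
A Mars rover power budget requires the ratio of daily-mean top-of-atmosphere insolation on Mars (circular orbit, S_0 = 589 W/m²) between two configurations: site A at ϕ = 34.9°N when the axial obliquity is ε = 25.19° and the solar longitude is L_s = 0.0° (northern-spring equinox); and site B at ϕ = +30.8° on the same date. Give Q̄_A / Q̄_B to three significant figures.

Q̄_A / Q̄_B ≈ 0.955

— Configuration A (ϕ=+34.9°):
Solar declination: sin δ = sin ε · sin L_s = sin 25.19° × sin 0.0° = 0.00000, so δ = +0.000°.
cos h₀ = −tan(+34.9°) tan(+0.000°) = -0.0000, h₀ = 1.5708 rad.
Bracket: h₀ sin ϕ sin δ + cos ϕ cos δ sin h₀ = 1.5708×0.57215×0.00000 + 0.82015×1.00000×1.00000 = 0.000000 + 0.820150 = 0.820150.
Q̄ = (S_0/π) × [bracket] = (589/π) × 0.820150 = 153.77 W/m².
— Configuration B (ϕ=+30.8°):
cos h₀ = −tan(+30.8°) tan(+0.000°) = -0.0000, h₀ = 1.5708 rad.
Bracket: h₀ sin ϕ sin δ + cos ϕ cos δ sin h₀ = 1.5708×0.51204×0.00000 + 0.85896×1.00000×1.00000 = 0.000000 + 0.858960 = 0.858960.
Q̄ = (S_0/π) × [bracket] = (589/π) × 0.858960 = 161.04 W/m².
Ratio Q̄_A / Q̄_B = 153.77 / 161.04 = 0.9549.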